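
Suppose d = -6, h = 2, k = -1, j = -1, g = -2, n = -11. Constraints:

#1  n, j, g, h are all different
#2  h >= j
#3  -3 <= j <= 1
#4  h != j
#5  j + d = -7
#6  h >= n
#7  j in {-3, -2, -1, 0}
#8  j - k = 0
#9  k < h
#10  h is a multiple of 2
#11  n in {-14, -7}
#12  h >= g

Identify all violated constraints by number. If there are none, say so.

#1 values -11, -1, -2, 2 are pairwise distinct  OK
#2 h = 2, j = -1; 2 ≥ -1  OK
#3 j = -1 lies in [-3, 1]  OK
#4 h = 2, j = -1; distinct  OK
#5 j + d = -1 + (-6) = -7  OK
#6 h = 2, n = -11; 2 ≥ -11  OK
#7 j = -1 is in {-3, -2, -1, 0}  OK
#8 j - k = -1 - (-1) = 0  OK
#9 k = -1, h = 2; -1 < 2  OK
#10 2 / 2 = 1, so 2 divides 2  OK
#11 n = -11 is not in {-14, -7}  FAIL
#12 h = 2, g = -2; 2 ≥ -2  OK

No — constraint 11 is not satisfied.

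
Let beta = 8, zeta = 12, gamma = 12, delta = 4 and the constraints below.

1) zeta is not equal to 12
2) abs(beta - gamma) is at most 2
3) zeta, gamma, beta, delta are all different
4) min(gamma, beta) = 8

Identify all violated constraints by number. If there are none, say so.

No — constraints 1, 2, 3 are not satisfied.

1) zeta = 12, but 12 is required to differ — violated.
2) abs(8 - 12) = 4; 4 > 2, exceeds bound 2 — violated.
3) zeta = gamma = 12, not all different — violated.
4) min(12, 8) = 8 — OK.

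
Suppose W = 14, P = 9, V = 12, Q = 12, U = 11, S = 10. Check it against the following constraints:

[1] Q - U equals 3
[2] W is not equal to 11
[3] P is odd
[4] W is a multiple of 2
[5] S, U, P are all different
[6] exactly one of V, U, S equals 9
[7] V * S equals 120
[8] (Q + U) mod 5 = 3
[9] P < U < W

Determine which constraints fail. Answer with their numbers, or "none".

The assignment fails constraints 1 and 6.

[1] Q - U = 12 - 11 = 1, not 3  fails
[2] W = 14, and 14 ≠ 11  holds
[3] P = 9 is odd  holds
[4] 14 / 2 = 7, so 2 divides 14  holds
[5] values 10, 11, 9 are pairwise distinct  holds
[6] V=12, U=11, S=10; 0 of them equal 9, not exactly one  fails
[7] V * S = 12 * 10 = 120  holds
[8] Q + U = 23; 23 mod 5 = 3  holds
[9] values 9 < 11 < 14  holds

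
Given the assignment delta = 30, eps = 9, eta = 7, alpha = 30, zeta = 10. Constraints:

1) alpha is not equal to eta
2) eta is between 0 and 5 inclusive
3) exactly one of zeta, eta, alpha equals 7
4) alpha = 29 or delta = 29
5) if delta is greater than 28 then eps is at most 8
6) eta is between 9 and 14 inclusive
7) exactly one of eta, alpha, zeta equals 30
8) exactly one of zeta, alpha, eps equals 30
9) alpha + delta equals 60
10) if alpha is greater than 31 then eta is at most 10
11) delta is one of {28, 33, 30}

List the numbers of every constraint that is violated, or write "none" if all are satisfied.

1) alpha = 30, eta = 7; distinct — OK.
2) eta = 7 is outside [0, 5] — violated.
3) zeta=10, eta=7, alpha=30; 1 of them equals 7 — OK.
4) alpha = 30 ≠ 29 and delta = 30 ≠ 29; both disjuncts false — violated.
5) delta = 30 > 28, so we need eps ≤ 8; but eps = 9 > 8 — violated.
6) eta = 7 is outside [9, 14] — violated.
7) eta=7, alpha=30, zeta=10; 1 of them equals 30 — OK.
8) zeta=10, alpha=30, eps=9; 1 of them equals 30 — OK.
9) alpha + delta = 30 + 30 = 60 — OK.
10) alpha = 30, not > 31; antecedent false, conditional vacuously true — OK.
11) delta = 30 is in {28, 33, 30} — OK.

Violated: 2, 4, 5, 6.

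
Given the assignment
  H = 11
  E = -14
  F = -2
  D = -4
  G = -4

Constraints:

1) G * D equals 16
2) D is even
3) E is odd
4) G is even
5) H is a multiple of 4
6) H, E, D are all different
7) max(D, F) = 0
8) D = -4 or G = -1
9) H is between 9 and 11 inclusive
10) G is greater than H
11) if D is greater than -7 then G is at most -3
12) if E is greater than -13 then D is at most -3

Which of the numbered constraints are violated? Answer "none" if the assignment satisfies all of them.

1) G * D = -4 * (-4) = 16 — holds.
2) D = -4 is even — holds.
3) E = -14 is even — does not hold.
4) G = -4 is even — holds.
5) 11 = 4*2 + 3, so 4 does not divide 11 — does not hold.
6) values 11, -14, -4 are pairwise distinct — holds.
7) max(-4, -2) = -2, not 0 — does not hold.
8) D = -4 = -4 (first disjunct) — holds.
9) H = 11 lies in [9, 11] — holds.
10) G = -4, H = 11; -4 ≤ 11 (want >) — does not hold.
11) D = -4 > -7, so we need G ≤ -3; G = -4 ≤ -3 — holds.
12) E = -14, not > -13; antecedent false, conditional vacuously true — holds.

No — constraints 3, 5, 7, and 10 are not satisfied.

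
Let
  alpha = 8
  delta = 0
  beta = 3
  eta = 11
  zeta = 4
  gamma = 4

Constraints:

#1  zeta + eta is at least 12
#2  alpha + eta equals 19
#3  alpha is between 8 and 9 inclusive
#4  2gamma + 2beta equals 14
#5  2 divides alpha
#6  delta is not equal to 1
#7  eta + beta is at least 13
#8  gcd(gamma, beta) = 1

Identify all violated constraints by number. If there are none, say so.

Yes — all constraints hold.

#1 zeta + eta = 4 + 11 = 15; 15 ≥ 12 — holds.
#2 alpha + eta = 8 + 11 = 19 — holds.
#3 alpha = 8 lies in [8, 9] — holds.
#4 2gamma + 2beta = 2(4) + 2(3) = 14 — holds.
#5 8 / 2 = 4, so 2 divides 8 — holds.
#6 delta = 0, and 0 ≠ 1 — holds.
#7 eta + beta = 11 + 3 = 14; 14 ≥ 13 — holds.
#8 gcd(4, 3) = 1 — holds.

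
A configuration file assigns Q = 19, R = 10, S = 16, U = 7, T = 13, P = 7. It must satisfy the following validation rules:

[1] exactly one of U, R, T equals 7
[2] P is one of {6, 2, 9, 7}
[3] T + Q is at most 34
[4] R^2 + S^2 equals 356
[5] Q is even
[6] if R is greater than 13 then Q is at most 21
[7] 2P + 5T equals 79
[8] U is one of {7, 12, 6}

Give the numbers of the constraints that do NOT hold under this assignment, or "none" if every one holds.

[1] U=7, R=10, T=13; 1 of them equals 7 — OK.
[2] P = 7 is in {6, 2, 9, 7} — OK.
[3] T + Q = 13 + 19 = 32; 32 ≤ 34 — OK.
[4] R^2 + S^2 = 10^2 + 16^2 = 100 + 256 = 356 — OK.
[5] Q = 19 is odd — violated.
[6] R = 10, not > 13; antecedent false, conditional vacuously true — OK.
[7] 2P + 5T = 2(7) + 5(13) = 79 — OK.
[8] U = 7 is in {7, 12, 6} — OK.

The assignment fails constraint 5.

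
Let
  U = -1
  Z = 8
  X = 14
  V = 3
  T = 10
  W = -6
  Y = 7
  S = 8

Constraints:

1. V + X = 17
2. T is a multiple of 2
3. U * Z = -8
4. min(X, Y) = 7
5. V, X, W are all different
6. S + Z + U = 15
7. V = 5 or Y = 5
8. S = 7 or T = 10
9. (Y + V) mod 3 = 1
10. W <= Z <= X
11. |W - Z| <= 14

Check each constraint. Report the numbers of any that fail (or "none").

Violated: 7.

1. V + X = 3 + 14 = 17 — holds.
2. 10 / 2 = 5, so 2 divides 10 — holds.
3. U * Z = -1 * 8 = -8 — holds.
4. min(14, 7) = 7 — holds.
5. values 3, 14, -6 are pairwise distinct — holds.
6. S + Z + U = 8 + 8 + (-1) = 15 — holds.
7. V = 3 ≠ 5 and Y = 7 ≠ 5; both disjuncts false — fails.
8. S = 8 ≠ 7, but T = 10 = 10 (second disjunct) — holds.
9. Y + V = 10; 10 mod 3 = 1 — holds.
10. values -6 <= 8 <= 14 — holds.
11. |-6 - 8| = 14; 14 ≤ 14 — holds.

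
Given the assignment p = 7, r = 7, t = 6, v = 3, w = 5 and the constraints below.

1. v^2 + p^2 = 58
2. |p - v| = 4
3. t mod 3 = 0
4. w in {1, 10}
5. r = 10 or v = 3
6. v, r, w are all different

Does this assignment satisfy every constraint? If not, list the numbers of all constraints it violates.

Constraint 4 is violated.

1. v^2 + p^2 = 3^2 + 7^2 = 9 + 49 = 58  holds
2. |7 - 3| = 4  holds
3. 6 mod 3 = 0  holds
4. w = 5 is not in {1, 10}  fails
5. r = 7 ≠ 10, but v = 3 = 3 (second disjunct)  holds
6. values 3, 7, 5 are pairwise distinct  holds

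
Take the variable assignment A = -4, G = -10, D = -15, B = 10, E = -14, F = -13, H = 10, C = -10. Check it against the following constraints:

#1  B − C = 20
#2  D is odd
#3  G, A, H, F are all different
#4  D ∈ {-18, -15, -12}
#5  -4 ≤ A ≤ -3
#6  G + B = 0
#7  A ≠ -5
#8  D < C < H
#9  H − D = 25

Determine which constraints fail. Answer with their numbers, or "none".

None — every constraint holds.

#1 B − C = 10 − (-10) = 20 — OK.
#2 D = -15 is odd — OK.
#3 values -10, -4, 10, -13 are pairwise distinct — OK.
#4 D = -15 is in {-18, -15, -12} — OK.
#5 A = -4 lies in [-4, -3] — OK.
#6 G + B = -10 + 10 = 0 — OK.
#7 A = -4, and -4 ≠ -5 — OK.
#8 values -15 < -10 < 10 — OK.
#9 H − D = 10 − (-15) = 25 — OK.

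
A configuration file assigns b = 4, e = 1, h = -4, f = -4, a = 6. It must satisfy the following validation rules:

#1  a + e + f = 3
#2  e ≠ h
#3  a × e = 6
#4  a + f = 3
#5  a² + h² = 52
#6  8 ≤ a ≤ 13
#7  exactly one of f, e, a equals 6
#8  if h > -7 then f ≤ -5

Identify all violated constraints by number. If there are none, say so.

#1 a + e + f = 6 + 1 + (-4) = 3  OK
#2 e = 1, h = -4; distinct  OK
#3 a × e = 6 × 1 = 6  OK
#4 a + f = 6 + (-4) = 2, not 3  FAIL
#5 a² + h² = 6² + (-4)² = 36 + 16 = 52  OK
#6 a = 6 is outside [8, 13]  FAIL
#7 f=-4, e=1, a=6; 1 of them equals 6  OK
#8 h = -4 > -7, so we need f ≤ -5; but f = -4 > -5  FAIL

No — constraints 4, 6, 8 are not satisfied.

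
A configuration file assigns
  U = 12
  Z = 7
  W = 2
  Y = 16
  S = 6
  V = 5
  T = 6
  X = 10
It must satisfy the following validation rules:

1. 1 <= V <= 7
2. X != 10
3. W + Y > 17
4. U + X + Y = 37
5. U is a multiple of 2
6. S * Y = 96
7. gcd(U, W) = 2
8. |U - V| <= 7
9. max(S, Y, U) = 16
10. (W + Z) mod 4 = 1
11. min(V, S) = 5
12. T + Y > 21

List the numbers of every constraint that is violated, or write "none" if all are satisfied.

Violated: 2, 4.

1. V = 5 lies in [1, 7] — satisfied.
2. X = 10, but 10 is required to differ — violated.
3. W + Y = 2 + 16 = 18; 18 > 17 — satisfied.
4. U + X + Y = 12 + 10 + 16 = 38, not 37 — violated.
5. 12 / 2 = 6, so 2 divides 12 — satisfied.
6. S * Y = 6 * 16 = 96 — satisfied.
7. gcd(12, 2) = 2 — satisfied.
8. |12 - 5| = 7; 7 ≤ 7 — satisfied.
9. max(6, 16, 12) = 16 — satisfied.
10. W + Z = 9; 9 mod 4 = 1 — satisfied.
11. min(5, 6) = 5 — satisfied.
12. T + Y = 6 + 16 = 22; 22 > 21 — satisfied.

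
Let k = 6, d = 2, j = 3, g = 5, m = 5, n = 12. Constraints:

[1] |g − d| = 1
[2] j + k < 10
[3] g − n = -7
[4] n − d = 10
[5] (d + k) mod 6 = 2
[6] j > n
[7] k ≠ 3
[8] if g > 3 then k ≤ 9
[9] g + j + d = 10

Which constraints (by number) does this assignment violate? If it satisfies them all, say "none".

[1] |5 − 2| = 3, not 1 — does not hold.
[2] j + k = 3 + 6 = 9; 9 < 10 — holds.
[3] g − n = 5 − 12 = -7 — holds.
[4] n − d = 12 − 2 = 10 — holds.
[5] d + k = 8; 8 mod 6 = 2 — holds.
[6] j = 3, n = 12; 3 ≤ 12 (want >) — does not hold.
[7] k = 6, and 6 ≠ 3 — holds.
[8] g = 5 > 3, so we need k ≤ 9; k = 6 ≤ 9 — holds.
[9] g + j + d = 5 + 3 + 2 = 10 — holds.

Violated: 1, 6.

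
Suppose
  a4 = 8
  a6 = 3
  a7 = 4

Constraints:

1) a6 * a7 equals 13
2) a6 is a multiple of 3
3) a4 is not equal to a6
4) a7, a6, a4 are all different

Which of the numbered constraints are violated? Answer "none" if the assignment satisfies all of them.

1) a6 * a7 = 3 * 4 = 12, not 13  no
2) 3 / 3 = 1, so 3 divides 3  yes
3) a4 = 8, a6 = 3; distinct  yes
4) values 4, 3, 8 are pairwise distinct  yes

The assignment fails constraint 1.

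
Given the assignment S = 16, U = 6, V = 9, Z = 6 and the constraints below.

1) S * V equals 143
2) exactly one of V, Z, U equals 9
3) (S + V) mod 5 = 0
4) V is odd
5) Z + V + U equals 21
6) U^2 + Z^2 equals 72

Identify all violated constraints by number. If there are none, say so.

1) S * V = 16 * 9 = 144, not 143  fails
2) V=9, Z=6, U=6; 1 of them equals 9  holds
3) S + V = 25; 25 mod 5 = 0  holds
4) V = 9 is odd  holds
5) Z + V + U = 6 + 9 + 6 = 21  holds
6) U^2 + Z^2 = 6^2 + 6^2 = 36 + 36 = 72  holds

The assignment fails constraint 1.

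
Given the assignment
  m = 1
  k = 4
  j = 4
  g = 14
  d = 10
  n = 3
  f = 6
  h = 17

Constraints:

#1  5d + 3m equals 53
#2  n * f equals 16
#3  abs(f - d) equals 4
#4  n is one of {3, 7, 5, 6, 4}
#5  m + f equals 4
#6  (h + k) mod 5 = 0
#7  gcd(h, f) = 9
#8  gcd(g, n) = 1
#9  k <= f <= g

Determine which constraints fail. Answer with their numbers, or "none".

Constraints 2, 5, 6, 7 do not hold.

#1 5d + 3m = 5(10) + 3(1) = 53 — satisfied.
#2 n * f = 3 * 6 = 18, not 16 — violated.
#3 abs(6 - 10) = 4 — satisfied.
#4 n = 3 is in {3, 7, 5, 6, 4} — satisfied.
#5 m + f = 1 + 6 = 7, not 4 — violated.
#6 h + k = 21; 21 mod 5 = 1, not 0 — violated.
#7 gcd(17, 6) = 1, not 9 — violated.
#8 gcd(14, 3) = 1 — satisfied.
#9 values 4 <= 6 <= 14 — satisfied.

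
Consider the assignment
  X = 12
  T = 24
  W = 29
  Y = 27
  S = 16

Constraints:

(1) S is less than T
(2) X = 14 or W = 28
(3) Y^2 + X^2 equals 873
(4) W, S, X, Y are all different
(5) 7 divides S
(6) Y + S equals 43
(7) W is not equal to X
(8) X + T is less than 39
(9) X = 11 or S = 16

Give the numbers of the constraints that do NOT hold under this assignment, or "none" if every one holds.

(1) S = 16, T = 24; 16 < 24  ✔
(2) X = 12 ≠ 14 and W = 29 ≠ 28; both disjuncts false  ✘
(3) Y^2 + X^2 = 27^2 + 12^2 = 729 + 144 = 873  ✔
(4) values 29, 16, 12, 27 are pairwise distinct  ✔
(5) 16 = 7*2 + 2, so 7 does not divide 16  ✘
(6) Y + S = 27 + 16 = 43  ✔
(7) W = 29, X = 12; distinct  ✔
(8) X + T = 12 + 24 = 36; 36 < 39  ✔
(9) X = 12 ≠ 11, but S = 16 = 16 (second disjunct)  ✔

Constraints 2 and 5 are violated.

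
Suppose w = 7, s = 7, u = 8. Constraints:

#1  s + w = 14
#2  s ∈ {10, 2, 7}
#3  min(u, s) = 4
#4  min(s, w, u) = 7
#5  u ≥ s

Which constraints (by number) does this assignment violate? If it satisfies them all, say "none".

#1 s + w = 7 + 7 = 14 — holds.
#2 s = 7 is in {10, 2, 7} — holds.
#3 min(8, 7) = 7, not 4 — does not hold.
#4 min(7, 7, 8) = 7 — holds.
#5 u = 8, s = 7; 8 ≥ 7 — holds.

Constraint 3 is violated.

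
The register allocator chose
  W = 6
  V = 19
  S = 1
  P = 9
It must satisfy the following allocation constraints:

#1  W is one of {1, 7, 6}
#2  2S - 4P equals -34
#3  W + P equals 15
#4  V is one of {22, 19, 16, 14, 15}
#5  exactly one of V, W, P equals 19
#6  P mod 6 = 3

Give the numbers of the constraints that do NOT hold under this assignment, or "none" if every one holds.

The assignment satisfies every constraint.

#1 W = 6 is in {1, 7, 6}  holds
#2 2S - 4P = 2(1) - 4(9) = -34  holds
#3 W + P = 6 + 9 = 15  holds
#4 V = 19 is in {22, 19, 16, 14, 15}  holds
#5 V=19, W=6, P=9; 1 of them equals 19  holds
#6 9 mod 6 = 3  holds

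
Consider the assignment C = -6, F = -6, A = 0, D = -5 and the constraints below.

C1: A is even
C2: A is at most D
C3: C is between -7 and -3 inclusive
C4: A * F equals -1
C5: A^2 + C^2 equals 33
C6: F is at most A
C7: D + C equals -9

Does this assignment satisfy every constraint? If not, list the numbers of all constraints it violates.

The assignment fails constraints 2, 4, 5, and 7.

C1: A = 0 is even  ✓
C2: A = 0, D = -5; 0 > -5 (want ≤)  ✗
C3: C = -6 lies in [-7, -3]  ✓
C4: A * F = 0 * (-6) = 0, not -1  ✗
C5: A^2 + C^2 = 0^2 + (-6)^2 = 0 + 36 = 36, not 33  ✗
C6: F = -6, A = 0; -6 ≤ 0  ✓
C7: D + C = -5 + (-6) = -11, not -9  ✗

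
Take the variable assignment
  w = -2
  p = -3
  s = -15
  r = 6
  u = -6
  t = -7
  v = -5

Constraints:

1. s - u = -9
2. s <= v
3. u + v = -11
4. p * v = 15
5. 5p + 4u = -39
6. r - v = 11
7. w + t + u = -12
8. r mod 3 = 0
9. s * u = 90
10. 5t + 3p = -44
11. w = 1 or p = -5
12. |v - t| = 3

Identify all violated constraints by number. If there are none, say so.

Constraints 7, 11, and 12 are violated.

1. s - u = -15 - (-6) = -9 — holds.
2. s = -15, v = -5; -15 ≤ -5 — holds.
3. u + v = -6 + (-5) = -11 — holds.
4. p * v = -3 * (-5) = 15 — holds.
5. 5p + 4u = 5(-3) + 4(-6) = -39 — holds.
6. r - v = 6 - (-5) = 11 — holds.
7. w + t + u = -2 + (-7) + (-6) = -15, not -12 — does not hold.
8. 6 mod 3 = 0 — holds.
9. s * u = -15 * (-6) = 90 — holds.
10. 5t + 3p = 5(-7) + 3(-3) = -44 — holds.
11. w = -2 ≠ 1 and p = -3 ≠ -5; both disjuncts false — does not hold.
12. |-5 - (-7)| = 2, not 3 — does not hold.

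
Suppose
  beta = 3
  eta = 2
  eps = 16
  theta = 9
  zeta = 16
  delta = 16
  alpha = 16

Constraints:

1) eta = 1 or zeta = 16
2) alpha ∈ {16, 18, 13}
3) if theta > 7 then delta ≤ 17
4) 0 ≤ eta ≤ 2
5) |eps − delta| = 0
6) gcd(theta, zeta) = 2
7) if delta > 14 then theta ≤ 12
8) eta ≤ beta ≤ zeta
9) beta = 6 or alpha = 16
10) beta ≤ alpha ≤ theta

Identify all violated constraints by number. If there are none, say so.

Violated: 6, 10.

1) eta = 2 ≠ 1, but zeta = 16 = 16 (second disjunct) — holds.
2) alpha = 16 is in {16, 18, 13} — holds.
3) theta = 9 > 7, so we need delta ≤ 17; delta = 16 ≤ 17 — holds.
4) eta = 2 lies in [0, 2] — holds.
5) |16 − 16| = 0 — holds.
6) gcd(9, 16) = 1, not 2 — fails.
7) delta = 16 > 14, so we need theta ≤ 12; theta = 9 ≤ 12 — holds.
8) values 2 ≤ 3 ≤ 16 — holds.
9) beta = 3 ≠ 6, but alpha = 16 = 16 (second disjunct) — holds.
10) values 3, 16, 9; alpha = 16 is not ≤ theta = 9 — fails.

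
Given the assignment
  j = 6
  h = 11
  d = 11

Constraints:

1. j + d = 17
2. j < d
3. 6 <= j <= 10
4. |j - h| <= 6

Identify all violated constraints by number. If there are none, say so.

None — every constraint holds.

1. j + d = 6 + 11 = 17 — holds.
2. j = 6, d = 11; 6 < 11 — holds.
3. j = 6 lies in [6, 10] — holds.
4. |6 - 11| = 5; 5 ≤ 6 — holds.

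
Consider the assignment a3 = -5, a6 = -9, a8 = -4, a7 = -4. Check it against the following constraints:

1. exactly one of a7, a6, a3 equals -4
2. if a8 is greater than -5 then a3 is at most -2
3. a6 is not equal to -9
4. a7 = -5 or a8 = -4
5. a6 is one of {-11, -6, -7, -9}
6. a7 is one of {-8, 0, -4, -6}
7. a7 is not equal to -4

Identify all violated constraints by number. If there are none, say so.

Constraints 3, 7 do not hold.

1. a7=-4, a6=-9, a3=-5; 1 of them equals -4  OK
2. a8 = -4 > -5, so we need a3 ≤ -2; a3 = -5 ≤ -2  OK
3. a6 = -9, but -9 is required to differ  FAIL
4. a7 = -4 ≠ -5, but a8 = -4 = -4 (second disjunct)  OK
5. a6 = -9 is in {-11, -6, -7, -9}  OK
6. a7 = -4 is in {-8, 0, -4, -6}  OK
7. a7 = -4, but -4 is required to differ  FAIL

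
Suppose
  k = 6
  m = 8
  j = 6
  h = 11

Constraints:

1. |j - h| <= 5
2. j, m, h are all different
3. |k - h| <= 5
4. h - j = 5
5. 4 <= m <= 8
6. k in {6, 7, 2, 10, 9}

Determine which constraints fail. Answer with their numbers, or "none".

The assignment satisfies every constraint.

1. |6 - 11| = 5; 5 ≤ 5  OK
2. values 6, 8, 11 are pairwise distinct  OK
3. |6 - 11| = 5; 5 ≤ 5  OK
4. h - j = 11 - 6 = 5  OK
5. m = 8 lies in [4, 8]  OK
6. k = 6 is in {6, 7, 2, 10, 9}  OK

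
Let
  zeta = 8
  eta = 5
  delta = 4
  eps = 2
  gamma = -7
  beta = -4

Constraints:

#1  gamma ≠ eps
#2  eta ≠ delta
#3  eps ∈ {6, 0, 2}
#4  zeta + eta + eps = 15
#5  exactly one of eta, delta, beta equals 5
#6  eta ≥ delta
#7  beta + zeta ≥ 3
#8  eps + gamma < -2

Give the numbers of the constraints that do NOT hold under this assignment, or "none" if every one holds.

#1 gamma = -7, eps = 2; distinct  holds
#2 eta = 5, delta = 4; distinct  holds
#3 eps = 2 is in {6, 0, 2}  holds
#4 zeta + eta + eps = 8 + 5 + 2 = 15  holds
#5 eta=5, delta=4, beta=-4; 1 of them equals 5  holds
#6 eta = 5, delta = 4; 5 ≥ 4  holds
#7 beta + zeta = -4 + 8 = 4; 4 ≥ 3  holds
#8 eps + gamma = 2 + (-7) = -5; -5 < -2  holds

All constraints are satisfied.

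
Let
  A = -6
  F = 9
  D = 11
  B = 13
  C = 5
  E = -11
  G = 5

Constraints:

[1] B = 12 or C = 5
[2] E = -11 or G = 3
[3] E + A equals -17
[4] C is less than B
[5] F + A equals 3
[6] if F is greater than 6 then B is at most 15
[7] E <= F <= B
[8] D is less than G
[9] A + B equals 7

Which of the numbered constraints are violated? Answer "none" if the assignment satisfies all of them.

[1] B = 13 ≠ 12, but C = 5 = 5 (second disjunct)  holds
[2] E = -11 = -11 (first disjunct)  holds
[3] E + A = -11 + (-6) = -17  holds
[4] C = 5, B = 13; 5 < 13  holds
[5] F + A = 9 + (-6) = 3  holds
[6] F = 9 > 6, so we need B ≤ 15; B = 13 ≤ 15  holds
[7] values -11 <= 9 <= 13  holds
[8] D = 11, G = 5; 11 ≥ 5 (want <)  fails
[9] A + B = -6 + 13 = 7  holds

Constraint 8 is violated.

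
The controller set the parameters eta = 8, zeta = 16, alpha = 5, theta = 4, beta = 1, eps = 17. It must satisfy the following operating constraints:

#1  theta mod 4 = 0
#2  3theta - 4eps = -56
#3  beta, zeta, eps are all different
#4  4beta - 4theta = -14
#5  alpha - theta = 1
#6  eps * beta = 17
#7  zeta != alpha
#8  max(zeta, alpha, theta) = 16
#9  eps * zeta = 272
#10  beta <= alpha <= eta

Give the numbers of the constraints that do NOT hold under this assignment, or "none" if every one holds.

#1 4 mod 4 = 0 — satisfied.
#2 3theta - 4eps = 3(4) - 4(17) = -56 — satisfied.
#3 values 1, 16, 17 are pairwise distinct — satisfied.
#4 4beta - 4theta = 4(1) - 4(4) = -12, not -14 — violated.
#5 alpha - theta = 5 - 4 = 1 — satisfied.
#6 eps * beta = 17 * 1 = 17 — satisfied.
#7 zeta = 16, alpha = 5; distinct — satisfied.
#8 max(16, 5, 4) = 16 — satisfied.
#9 eps * zeta = 17 * 16 = 272 — satisfied.
#10 values 1 <= 5 <= 8 — satisfied.

Constraint 4 is violated.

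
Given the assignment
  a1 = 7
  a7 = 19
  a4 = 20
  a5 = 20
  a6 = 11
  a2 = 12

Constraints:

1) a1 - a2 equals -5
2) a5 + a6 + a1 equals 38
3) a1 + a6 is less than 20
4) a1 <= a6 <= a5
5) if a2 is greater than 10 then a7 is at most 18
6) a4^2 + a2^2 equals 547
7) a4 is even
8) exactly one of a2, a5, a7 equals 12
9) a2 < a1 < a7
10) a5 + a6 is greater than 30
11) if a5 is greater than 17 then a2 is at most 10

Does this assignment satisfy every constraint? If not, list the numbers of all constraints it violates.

1) a1 - a2 = 7 - 12 = -5 — holds.
2) a5 + a6 + a1 = 20 + 11 + 7 = 38 — holds.
3) a1 + a6 = 7 + 11 = 18; 18 < 20 — holds.
4) values 7 <= 11 <= 20 — holds.
5) a2 = 12 > 10, so we need a7 ≤ 18; but a7 = 19 > 18 — fails.
6) a4^2 + a2^2 = 20^2 + 12^2 = 400 + 144 = 544, not 547 — fails.
7) a4 = 20 is even — holds.
8) a2=12, a5=20, a7=19; 1 of them equals 12 — holds.
9) values 12, 7, 19; a2 = 12 is not < a1 = 7 — fails.
10) a5 + a6 = 20 + 11 = 31; 31 > 30 — holds.
11) a5 = 20 > 17, so we need a2 ≤ 10; but a2 = 12 > 10 — fails.

No — constraints 5, 6, 9, and 11 are not satisfied.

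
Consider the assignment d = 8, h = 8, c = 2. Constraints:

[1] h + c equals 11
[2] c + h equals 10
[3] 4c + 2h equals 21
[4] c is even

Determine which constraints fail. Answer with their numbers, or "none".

No — constraints 1 and 3 are not satisfied.

[1] h + c = 8 + 2 = 10, not 11  no
[2] c + h = 2 + 8 = 10  yes
[3] 4c + 2h = 4(2) + 2(8) = 24, not 21  no
[4] c = 2 is even  yes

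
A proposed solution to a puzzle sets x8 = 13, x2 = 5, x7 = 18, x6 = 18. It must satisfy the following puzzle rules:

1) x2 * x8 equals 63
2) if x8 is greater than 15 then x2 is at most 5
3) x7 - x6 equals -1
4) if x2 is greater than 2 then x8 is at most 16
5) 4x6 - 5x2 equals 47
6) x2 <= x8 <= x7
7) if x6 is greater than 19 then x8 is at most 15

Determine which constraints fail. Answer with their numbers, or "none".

The assignment fails constraints 1 and 3.

1) x2 * x8 = 5 * 13 = 65, not 63  fails
2) x8 = 13, not > 15; antecedent false, conditional vacuously true  holds
3) x7 - x6 = 18 - 18 = 0, not -1  fails
4) x2 = 5 > 2, so we need x8 ≤ 16; x8 = 13 ≤ 16  holds
5) 4x6 - 5x2 = 4(18) - 5(5) = 47  holds
6) values 5 <= 13 <= 18  holds
7) x6 = 18, not > 19; antecedent false, conditional vacuously true  holds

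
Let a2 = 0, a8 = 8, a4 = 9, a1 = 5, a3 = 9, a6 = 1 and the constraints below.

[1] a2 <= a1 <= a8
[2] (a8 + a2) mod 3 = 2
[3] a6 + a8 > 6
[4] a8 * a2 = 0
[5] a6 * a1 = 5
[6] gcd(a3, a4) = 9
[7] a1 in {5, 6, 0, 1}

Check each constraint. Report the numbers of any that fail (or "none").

[1] values 0 <= 5 <= 8 — holds.
[2] a8 + a2 = 8; 8 mod 3 = 2 — holds.
[3] a6 + a8 = 1 + 8 = 9; 9 > 6 — holds.
[4] a8 * a2 = 8 * 0 = 0 — holds.
[5] a6 * a1 = 1 * 5 = 5 — holds.
[6] gcd(9, 9) = 9 — holds.
[7] a1 = 5 is in {5, 6, 0, 1} — holds.

No violations.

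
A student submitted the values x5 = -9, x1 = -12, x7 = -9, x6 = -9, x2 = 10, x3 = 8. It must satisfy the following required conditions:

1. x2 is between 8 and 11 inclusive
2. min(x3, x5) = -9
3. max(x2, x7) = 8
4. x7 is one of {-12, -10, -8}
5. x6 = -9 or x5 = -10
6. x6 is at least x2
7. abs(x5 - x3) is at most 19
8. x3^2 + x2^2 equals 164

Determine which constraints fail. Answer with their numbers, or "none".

1. x2 = 10 lies in [8, 11]  ✓
2. min(8, -9) = -9  ✓
3. max(10, -9) = 10, not 8  ✗
4. x7 = -9 is not in {-12, -10, -8}  ✗
5. x6 = -9 = -9 (first disjunct)  ✓
6. x6 = -9, x2 = 10; -9 < 10 (want ≥)  ✗
7. abs(-9 - 8) = 17; 17 ≤ 19  ✓
8. x3^2 + x2^2 = 8^2 + 10^2 = 64 + 100 = 164  ✓

No — constraints 3, 4, 6 are not satisfied.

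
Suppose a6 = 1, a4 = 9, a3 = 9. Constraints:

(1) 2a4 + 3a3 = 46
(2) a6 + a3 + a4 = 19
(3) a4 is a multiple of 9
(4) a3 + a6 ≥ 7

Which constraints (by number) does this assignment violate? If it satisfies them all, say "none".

(1) 2a4 + 3a3 = 2(9) + 3(9) = 45, not 46 — violated.
(2) a6 + a3 + a4 = 1 + 9 + 9 = 19 — satisfied.
(3) 9 / 9 = 1, so 9 divides 9 — satisfied.
(4) a3 + a6 = 9 + 1 = 10; 10 ≥ 7 — satisfied.

Violated: 1.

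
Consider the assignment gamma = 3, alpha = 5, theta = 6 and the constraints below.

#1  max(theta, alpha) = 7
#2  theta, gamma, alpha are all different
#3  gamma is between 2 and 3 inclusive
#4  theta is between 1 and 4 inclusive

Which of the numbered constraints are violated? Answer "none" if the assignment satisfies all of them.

No — constraints 1 and 4 are not satisfied.

#1 max(6, 5) = 6, not 7  false
#2 values 6, 3, 5 are pairwise distinct  true
#3 gamma = 3 lies in [2, 3]  true
#4 theta = 6 is outside [1, 4]  false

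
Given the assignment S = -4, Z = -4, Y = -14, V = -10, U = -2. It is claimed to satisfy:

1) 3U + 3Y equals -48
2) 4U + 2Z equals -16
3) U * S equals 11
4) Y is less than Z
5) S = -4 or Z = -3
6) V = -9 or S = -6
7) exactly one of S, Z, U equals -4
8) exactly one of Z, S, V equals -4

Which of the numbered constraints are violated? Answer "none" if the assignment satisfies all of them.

1) 3U + 3Y = 3(-2) + 3(-14) = -48  true
2) 4U + 2Z = 4(-2) + 2(-4) = -16  true
3) U * S = -2 * (-4) = 8, not 11  false
4) Y = -14, Z = -4; -14 < -4  true
5) S = -4 = -4 (first disjunct)  true
6) V = -10 ≠ -9 and S = -4 ≠ -6; both disjuncts false  false
7) S=-4, Z=-4, U=-2; 2 of them equal -4, not exactly one  false
8) Z=-4, S=-4, V=-10; 2 of them equal -4, not exactly one  false

The assignment fails constraints 3, 6, 7, and 8.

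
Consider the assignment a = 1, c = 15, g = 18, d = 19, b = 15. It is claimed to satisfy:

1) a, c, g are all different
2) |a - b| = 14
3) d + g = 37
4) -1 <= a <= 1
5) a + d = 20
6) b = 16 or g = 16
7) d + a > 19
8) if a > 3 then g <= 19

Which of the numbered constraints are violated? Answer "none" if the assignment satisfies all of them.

Constraint 6 is violated.

1) values 1, 15, 18 are pairwise distinct  yes
2) |1 - 15| = 14  yes
3) d + g = 19 + 18 = 37  yes
4) a = 1 lies in [-1, 1]  yes
5) a + d = 1 + 19 = 20  yes
6) b = 15 ≠ 16 and g = 18 ≠ 16; both disjuncts false  no
7) d + a = 19 + 1 = 20; 20 > 19  yes
8) a = 1, not > 3; antecedent false, conditional vacuously true  yes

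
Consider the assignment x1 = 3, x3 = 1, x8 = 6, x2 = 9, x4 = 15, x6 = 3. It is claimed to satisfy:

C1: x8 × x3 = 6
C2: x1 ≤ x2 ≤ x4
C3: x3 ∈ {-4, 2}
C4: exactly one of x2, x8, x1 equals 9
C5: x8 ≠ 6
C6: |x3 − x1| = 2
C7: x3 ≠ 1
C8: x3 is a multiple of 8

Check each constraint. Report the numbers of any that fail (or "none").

C1: x8 × x3 = 6 × 1 = 6 — OK.
C2: values 3 ≤ 9 ≤ 15 — OK.
C3: x3 = 1 is not in {-4, 2} — violated.
C4: x2=9, x8=6, x1=3; 1 of them equals 9 — OK.
C5: x8 = 6, but 6 is required to differ — violated.
C6: |1 − 3| = 2 — OK.
C7: x3 = 1, but 1 is required to differ — violated.
C8: 1 = 8×0 + 1, so 8 does not divide 1 — violated.

The assignment fails constraints 3, 5, 7, and 8.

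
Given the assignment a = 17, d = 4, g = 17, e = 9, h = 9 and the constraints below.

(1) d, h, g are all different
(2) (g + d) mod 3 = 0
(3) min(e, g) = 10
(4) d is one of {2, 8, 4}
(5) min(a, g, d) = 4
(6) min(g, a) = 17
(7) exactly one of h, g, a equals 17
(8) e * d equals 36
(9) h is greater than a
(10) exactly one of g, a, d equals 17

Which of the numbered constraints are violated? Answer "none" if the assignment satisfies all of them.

(1) values 4, 9, 17 are pairwise distinct  ✔
(2) g + d = 21; 21 mod 3 = 0  ✔
(3) min(9, 17) = 9, not 10  ✘
(4) d = 4 is in {2, 8, 4}  ✔
(5) min(17, 17, 4) = 4  ✔
(6) min(17, 17) = 17  ✔
(7) h=9, g=17, a=17; 2 of them equal 17, not exactly one  ✘
(8) e * d = 9 * 4 = 36  ✔
(9) h = 9, a = 17; 9 ≤ 17 (want >)  ✘
(10) g=17, a=17, d=4; 2 of them equal 17, not exactly one  ✘

Violated: 3, 7, 9, 10.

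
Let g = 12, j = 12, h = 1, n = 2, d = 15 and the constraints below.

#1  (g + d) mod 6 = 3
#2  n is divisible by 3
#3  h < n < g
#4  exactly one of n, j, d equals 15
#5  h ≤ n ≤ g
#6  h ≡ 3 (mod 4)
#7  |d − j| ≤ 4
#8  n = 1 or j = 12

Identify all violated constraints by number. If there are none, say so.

#1 g + d = 27; 27 mod 6 = 3  holds
#2 2 = 3×0 + 2, so 3 does not divide 2  fails
#3 values 1 < 2 < 12  holds
#4 n=2, j=12, d=15; 1 of them equals 15  holds
#5 values 1 ≤ 2 ≤ 12  holds
#6 1 mod 4 = 1, not 3  fails
#7 |15 − 12| = 3; 3 ≤ 4  holds
#8 n = 2 ≠ 1, but j = 12 = 12 (second disjunct)  holds

Violated: 2 and 6.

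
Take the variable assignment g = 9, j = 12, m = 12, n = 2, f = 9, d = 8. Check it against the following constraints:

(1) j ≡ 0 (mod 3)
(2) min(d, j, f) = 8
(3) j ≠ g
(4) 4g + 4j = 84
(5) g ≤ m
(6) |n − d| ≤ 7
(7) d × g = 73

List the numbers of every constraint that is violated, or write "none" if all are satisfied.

(1) 12 mod 3 = 0  ✔
(2) min(8, 12, 9) = 8  ✔
(3) j = 12, g = 9; distinct  ✔
(4) 4g + 4j = 4(9) + 4(12) = 84  ✔
(5) g = 9, m = 12; 9 ≤ 12  ✔
(6) |2 − 8| = 6; 6 ≤ 7  ✔
(7) d × g = 8 × 9 = 72, not 73  ✘

Violated: 7.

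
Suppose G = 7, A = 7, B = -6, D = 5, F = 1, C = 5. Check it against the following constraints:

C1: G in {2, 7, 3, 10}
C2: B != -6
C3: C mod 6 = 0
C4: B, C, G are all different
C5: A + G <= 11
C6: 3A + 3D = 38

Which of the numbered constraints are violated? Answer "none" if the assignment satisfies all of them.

Violated: 2, 3, 5, and 6.

C1: G = 7 is in {2, 7, 3, 10} — OK.
C2: B = -6, but -6 is required to differ — violated.
C3: 5 mod 6 = 5, not 0 — violated.
C4: values -6, 5, 7 are pairwise distinct — OK.
C5: A + G = 7 + 7 = 14; 14 > 11, bound 11 not met — violated.
C6: 3A + 3D = 3(7) + 3(5) = 36, not 38 — violated.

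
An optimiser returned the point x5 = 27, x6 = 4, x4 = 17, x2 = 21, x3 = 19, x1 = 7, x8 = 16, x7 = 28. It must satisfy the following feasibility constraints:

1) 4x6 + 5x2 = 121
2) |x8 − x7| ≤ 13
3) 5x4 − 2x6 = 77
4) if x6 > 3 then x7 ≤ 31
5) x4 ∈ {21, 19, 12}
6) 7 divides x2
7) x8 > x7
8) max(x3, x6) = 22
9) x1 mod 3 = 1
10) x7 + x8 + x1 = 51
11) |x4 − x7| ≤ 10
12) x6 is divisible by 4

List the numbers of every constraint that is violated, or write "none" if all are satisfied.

No — constraints 5, 7, 8, 11 are not satisfied.

1) 4x6 + 5x2 = 4(4) + 5(21) = 121 — OK.
2) |16 − 28| = 12; 12 ≤ 13 — OK.
3) 5x4 − 2x6 = 5(17) − 2(4) = 77 — OK.
4) x6 = 4 > 3, so we need x7 ≤ 31; x7 = 28 ≤ 31 — OK.
5) x4 = 17 is not in {21, 19, 12} — violated.
6) 21 / 7 = 3, so 7 divides 21 — OK.
7) x8 = 16, x7 = 28; 16 ≤ 28 (want >) — violated.
8) max(19, 4) = 19, not 22 — violated.
9) 7 mod 3 = 1 — OK.
10) x7 + x8 + x1 = 28 + 16 + 7 = 51 — OK.
11) |17 − 28| = 11; 11 > 10, exceeds bound 10 — violated.
12) 4 / 4 = 1, so 4 divides 4 — OK.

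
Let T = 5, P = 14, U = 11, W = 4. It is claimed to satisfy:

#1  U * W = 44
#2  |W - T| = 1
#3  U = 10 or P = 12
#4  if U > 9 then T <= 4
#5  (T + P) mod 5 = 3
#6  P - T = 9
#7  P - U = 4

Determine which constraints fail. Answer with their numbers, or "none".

#1 U * W = 11 * 4 = 44 — OK.
#2 |4 - 5| = 1 — OK.
#3 U = 11 ≠ 10 and P = 14 ≠ 12; both disjuncts false — violated.
#4 U = 11 > 9, so we need T ≤ 4; but T = 5 > 4 — violated.
#5 T + P = 19; 19 mod 5 = 4, not 3 — violated.
#6 P - T = 14 - 5 = 9 — OK.
#7 P - U = 14 - 11 = 3, not 4 — violated.

Constraints 3, 4, 5, and 7 do not hold.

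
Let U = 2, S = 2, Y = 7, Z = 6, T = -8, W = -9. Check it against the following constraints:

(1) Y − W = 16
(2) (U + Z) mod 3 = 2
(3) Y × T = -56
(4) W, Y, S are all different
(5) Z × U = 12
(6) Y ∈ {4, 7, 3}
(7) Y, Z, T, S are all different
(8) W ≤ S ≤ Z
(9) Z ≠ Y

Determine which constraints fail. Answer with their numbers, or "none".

(1) Y − W = 7 − (-9) = 16 — satisfied.
(2) U + Z = 8; 8 mod 3 = 2 — satisfied.
(3) Y × T = 7 × (-8) = -56 — satisfied.
(4) values -9, 7, 2 are pairwise distinct — satisfied.
(5) Z × U = 6 × 2 = 12 — satisfied.
(6) Y = 7 is in {4, 7, 3} — satisfied.
(7) values 7, 6, -8, 2 are pairwise distinct — satisfied.
(8) values -9 ≤ 2 ≤ 6 — satisfied.
(9) Z = 6, Y = 7; distinct — satisfied.

Yes — all constraints hold.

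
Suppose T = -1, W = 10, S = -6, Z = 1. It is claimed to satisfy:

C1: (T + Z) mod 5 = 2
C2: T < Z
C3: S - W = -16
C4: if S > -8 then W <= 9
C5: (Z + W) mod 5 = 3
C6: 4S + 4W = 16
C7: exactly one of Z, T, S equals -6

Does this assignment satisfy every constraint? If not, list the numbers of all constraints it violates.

C1: T + Z = 0; 0 mod 5 = 0, not 2 — violated.
C2: T = -1, Z = 1; -1 < 1 — OK.
C3: S - W = -6 - 10 = -16 — OK.
C4: S = -6 > -8, so we need W ≤ 9; but W = 10 > 9 — violated.
C5: Z + W = 11; 11 mod 5 = 1, not 3 — violated.
C6: 4S + 4W = 4(-6) + 4(10) = 16 — OK.
C7: Z=1, T=-1, S=-6; 1 of them equals -6 — OK.

Constraints 1, 4, and 5 are violated.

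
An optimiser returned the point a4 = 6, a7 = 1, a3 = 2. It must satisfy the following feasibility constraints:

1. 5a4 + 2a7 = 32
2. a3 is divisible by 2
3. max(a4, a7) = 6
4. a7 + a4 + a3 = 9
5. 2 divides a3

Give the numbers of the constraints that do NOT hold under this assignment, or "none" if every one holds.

None — every constraint holds.

1. 5a4 + 2a7 = 5(6) + 2(1) = 32 — OK.
2. 2 / 2 = 1, so 2 divides 2 — OK.
3. max(6, 1) = 6 — OK.
4. a7 + a4 + a3 = 1 + 6 + 2 = 9 — OK.
5. 2 / 2 = 1, so 2 divides 2 — OK.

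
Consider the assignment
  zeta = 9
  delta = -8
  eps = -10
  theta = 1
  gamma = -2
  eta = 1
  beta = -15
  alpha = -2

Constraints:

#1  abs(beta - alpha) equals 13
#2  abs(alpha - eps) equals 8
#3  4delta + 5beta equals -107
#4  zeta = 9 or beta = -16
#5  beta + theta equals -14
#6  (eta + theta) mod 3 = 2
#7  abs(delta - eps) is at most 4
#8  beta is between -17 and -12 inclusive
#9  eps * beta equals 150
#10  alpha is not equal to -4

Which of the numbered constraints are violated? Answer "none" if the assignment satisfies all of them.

#1 abs(-15 - (-2)) = 13  ✓
#2 abs(-2 - (-10)) = 8  ✓
#3 4delta + 5beta = 4(-8) + 5(-15) = -107  ✓
#4 zeta = 9 = 9 (first disjunct)  ✓
#5 beta + theta = -15 + 1 = -14  ✓
#6 eta + theta = 2; 2 mod 3 = 2  ✓
#7 abs(-8 - (-10)) = 2; 2 ≤ 4  ✓
#8 beta = -15 lies in [-17, -12]  ✓
#9 eps * beta = -10 * (-15) = 150  ✓
#10 alpha = -2, and -2 ≠ -4  ✓

All constraints are satisfied.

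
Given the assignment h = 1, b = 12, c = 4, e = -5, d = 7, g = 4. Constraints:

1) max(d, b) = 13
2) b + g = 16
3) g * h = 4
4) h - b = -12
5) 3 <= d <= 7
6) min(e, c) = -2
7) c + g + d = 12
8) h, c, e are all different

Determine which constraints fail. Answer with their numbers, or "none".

1) max(7, 12) = 12, not 13  ✘
2) b + g = 12 + 4 = 16  ✔
3) g * h = 4 * 1 = 4  ✔
4) h - b = 1 - 12 = -11, not -12  ✘
5) d = 7 lies in [3, 7]  ✔
6) min(-5, 4) = -5, not -2  ✘
7) c + g + d = 4 + 4 + 7 = 15, not 12  ✘
8) values 1, 4, -5 are pairwise distinct  ✔

Constraints 1, 4, 6, 7 do not hold.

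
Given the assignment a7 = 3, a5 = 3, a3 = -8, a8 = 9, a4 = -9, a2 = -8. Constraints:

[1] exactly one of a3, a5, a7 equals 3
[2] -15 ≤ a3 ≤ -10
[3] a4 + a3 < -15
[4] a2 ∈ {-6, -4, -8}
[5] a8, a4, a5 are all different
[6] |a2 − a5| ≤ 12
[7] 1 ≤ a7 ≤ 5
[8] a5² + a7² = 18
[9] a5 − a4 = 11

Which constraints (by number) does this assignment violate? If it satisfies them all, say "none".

[1] a3=-8, a5=3, a7=3; 2 of them equal 3, not exactly one  FAIL
[2] a3 = -8 is outside [-15, -10]  FAIL
[3] a4 + a3 = -9 + (-8) = -17; -17 < -15  OK
[4] a2 = -8 is in {-6, -4, -8}  OK
[5] values 9, -9, 3 are pairwise distinct  OK
[6] |-8 − 3| = 11; 11 ≤ 12  OK
[7] a7 = 3 lies in [1, 5]  OK
[8] a5² + a7² = 3² + 3² = 9 + 9 = 18  OK
[9] a5 − a4 = 3 − (-9) = 12, not 11  FAIL

Constraints 1, 2, and 9 do not hold.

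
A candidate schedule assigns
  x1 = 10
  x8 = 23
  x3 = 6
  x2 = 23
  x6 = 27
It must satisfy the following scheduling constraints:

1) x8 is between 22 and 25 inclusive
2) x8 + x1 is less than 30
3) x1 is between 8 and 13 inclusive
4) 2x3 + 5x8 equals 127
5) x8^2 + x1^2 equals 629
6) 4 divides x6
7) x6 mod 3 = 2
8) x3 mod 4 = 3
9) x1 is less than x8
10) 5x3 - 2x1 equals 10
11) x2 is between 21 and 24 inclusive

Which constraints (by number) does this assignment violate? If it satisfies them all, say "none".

Constraints 2, 6, 7, 8 are violated.

1) x8 = 23 lies in [22, 25] — holds.
2) x8 + x1 = 23 + 10 = 33; 33 ≥ 30, bound 30 not met — does not hold.
3) x1 = 10 lies in [8, 13] — holds.
4) 2x3 + 5x8 = 2(6) + 5(23) = 127 — holds.
5) x8^2 + x1^2 = 23^2 + 10^2 = 529 + 100 = 629 — holds.
6) 27 = 4*6 + 3, so 4 does not divide 27 — does not hold.
7) 27 mod 3 = 0, not 2 — does not hold.
8) 6 mod 4 = 2, not 3 — does not hold.
9) x1 = 10, x8 = 23; 10 < 23 — holds.
10) 5x3 - 2x1 = 5(6) - 2(10) = 10 — holds.
11) x2 = 23 lies in [21, 24] — holds.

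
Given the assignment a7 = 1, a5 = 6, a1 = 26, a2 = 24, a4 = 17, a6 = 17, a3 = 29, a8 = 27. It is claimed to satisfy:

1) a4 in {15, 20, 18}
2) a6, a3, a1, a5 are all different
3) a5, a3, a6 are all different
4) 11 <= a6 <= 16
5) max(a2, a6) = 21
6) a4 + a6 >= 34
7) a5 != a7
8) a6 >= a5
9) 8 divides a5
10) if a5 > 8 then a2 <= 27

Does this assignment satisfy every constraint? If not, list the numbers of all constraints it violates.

1) a4 = 17 is not in {15, 20, 18} — fails.
2) values 17, 29, 26, 6 are pairwise distinct — holds.
3) values 6, 29, 17 are pairwise distinct — holds.
4) a6 = 17 is outside [11, 16] — fails.
5) max(24, 17) = 24, not 21 — fails.
6) a4 + a6 = 17 + 17 = 34; 34 ≥ 34 — holds.
7) a5 = 6, a7 = 1; distinct — holds.
8) a6 = 17, a5 = 6; 17 ≥ 6 — holds.
9) 6 = 8*0 + 6, so 8 does not divide 6 — fails.
10) a5 = 6, not > 8; antecedent false, conditional vacuously true — holds.

Constraints 1, 4, 5, and 9 do not hold.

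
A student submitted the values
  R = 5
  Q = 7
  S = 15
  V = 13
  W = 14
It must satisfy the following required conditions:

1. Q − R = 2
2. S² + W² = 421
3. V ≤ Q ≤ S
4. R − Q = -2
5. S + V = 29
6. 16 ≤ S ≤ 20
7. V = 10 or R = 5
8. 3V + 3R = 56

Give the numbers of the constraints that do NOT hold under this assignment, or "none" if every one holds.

1. Q − R = 7 − 5 = 2 — satisfied.
2. S² + W² = 15² + 14² = 225 + 196 = 421 — satisfied.
3. values 13, 7, 15; V = 13 is not ≤ Q = 7 — violated.
4. R − Q = 5 − 7 = -2 — satisfied.
5. S + V = 15 + 13 = 28, not 29 — violated.
6. S = 15 is outside [16, 20] — violated.
7. V = 13 ≠ 10, but R = 5 = 5 (second disjunct) — satisfied.
8. 3V + 3R = 3(13) + 3(5) = 54, not 56 — violated.

Constraints 3, 5, 6, and 8 do not hold.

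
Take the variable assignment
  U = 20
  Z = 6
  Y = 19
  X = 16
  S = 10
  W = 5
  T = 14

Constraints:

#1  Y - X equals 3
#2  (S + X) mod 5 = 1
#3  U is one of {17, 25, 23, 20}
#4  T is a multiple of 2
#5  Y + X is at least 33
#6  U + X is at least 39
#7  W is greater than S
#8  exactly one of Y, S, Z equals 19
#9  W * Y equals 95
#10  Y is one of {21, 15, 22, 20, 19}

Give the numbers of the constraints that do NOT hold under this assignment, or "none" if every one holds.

#1 Y - X = 19 - 16 = 3 — satisfied.
#2 S + X = 26; 26 mod 5 = 1 — satisfied.
#3 U = 20 is in {17, 25, 23, 20} — satisfied.
#4 14 / 2 = 7, so 2 divides 14 — satisfied.
#5 Y + X = 19 + 16 = 35; 35 ≥ 33 — satisfied.
#6 U + X = 20 + 16 = 36; 36 < 39, bound 39 not met — violated.
#7 W = 5, S = 10; 5 ≤ 10 (want >) — violated.
#8 Y=19, S=10, Z=6; 1 of them equals 19 — satisfied.
#9 W * Y = 5 * 19 = 95 — satisfied.
#10 Y = 19 is in {21, 15, 22, 20, 19} — satisfied.

No — constraints 6, 7 are not satisfied.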